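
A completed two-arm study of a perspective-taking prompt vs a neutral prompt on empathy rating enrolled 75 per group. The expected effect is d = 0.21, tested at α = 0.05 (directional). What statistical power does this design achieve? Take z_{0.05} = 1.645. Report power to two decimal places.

For two equal groups, power = Φ(d·√(n/2) − z_{α}).
d·√(n/2) = 0.21 × √(75/2) = 0.21 × 6.124 = 1.286.
z_β = 1.286 − 1.645 = -0.359.
Power = Φ(-0.359) = 0.360.

power ≈ 0.36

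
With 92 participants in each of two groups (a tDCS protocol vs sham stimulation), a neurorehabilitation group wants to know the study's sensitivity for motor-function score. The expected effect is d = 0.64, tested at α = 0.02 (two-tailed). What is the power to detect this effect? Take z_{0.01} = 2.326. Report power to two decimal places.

For two equal groups, power = Φ(d·√(n/2) − z_{α/2}).
d·√(n/2) = 0.64 × √(92/2) = 0.64 × 6.782 = 4.341.
z_β = 4.341 − 2.326 = 2.015.
Power = Φ(2.015) = 0.978.

power ≈ 0.98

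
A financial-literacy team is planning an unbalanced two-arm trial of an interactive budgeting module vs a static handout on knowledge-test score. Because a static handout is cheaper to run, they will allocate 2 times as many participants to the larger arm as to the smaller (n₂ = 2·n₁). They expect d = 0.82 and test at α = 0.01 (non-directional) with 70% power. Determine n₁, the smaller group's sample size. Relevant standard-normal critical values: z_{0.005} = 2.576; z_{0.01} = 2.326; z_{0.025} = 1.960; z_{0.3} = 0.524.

n₁ = 22

With allocation ratio k = n₂/n₁ = 2, Var(x̄₁−x̄₂) = σ²(1/n₁ + 1/(k·n₁)) = σ²·(k+1)/(k·n₁).
So n₁ = (1 + 1/k)·((z_{α/2} + z_β)/d)² = 1.500 × (3.100/0.82)².
n₁ = 1.500 × 14.29 = 21.4.
Round up: n₁ = 22, giving n₂ = 2 × 22 = 44.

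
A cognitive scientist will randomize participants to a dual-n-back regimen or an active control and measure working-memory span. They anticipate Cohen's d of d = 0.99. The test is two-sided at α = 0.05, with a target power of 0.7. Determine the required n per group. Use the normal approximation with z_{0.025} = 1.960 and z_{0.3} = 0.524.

For two independent groups with equal n: n = 2·((z_{α/2} + z_β) / d)².
z_{α/2} + z_β = 1.960 + 0.524 = 2.484.
n = 2 × (2.484 / 0.99)² = 2 × 2.509² = 2 × 6.30 = 12.6.
Round up to the next whole participant.

n = 13 per group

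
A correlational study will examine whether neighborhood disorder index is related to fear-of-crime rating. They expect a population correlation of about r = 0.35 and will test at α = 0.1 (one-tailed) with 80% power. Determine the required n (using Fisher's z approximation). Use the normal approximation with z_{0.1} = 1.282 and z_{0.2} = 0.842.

Fisher's z: C = ½·ln((1+r)/(1−r)) = ½·ln(2.0769) = 0.3654.
n = ((z_{α} + z_β)/C)² + 3.
(1.282 + 0.842) / 0.3654 = 2.124 / 0.3654 = 5.813.
n = 5.813² + 3 = 33.79 + 3 = 36.8.
Round up.

n = 37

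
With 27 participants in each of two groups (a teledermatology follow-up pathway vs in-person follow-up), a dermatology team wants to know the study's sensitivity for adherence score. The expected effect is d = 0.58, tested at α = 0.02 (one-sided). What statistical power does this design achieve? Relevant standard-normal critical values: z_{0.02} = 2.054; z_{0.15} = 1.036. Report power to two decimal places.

power ≈ 0.53

For two equal groups, power = Φ(d·√(n/2) − z_{α}).
d·√(n/2) = 0.58 × √(27/2) = 0.58 × 3.674 = 2.131.
z_β = 2.131 − 2.054 = 0.077.
Power = Φ(0.077) = 0.531.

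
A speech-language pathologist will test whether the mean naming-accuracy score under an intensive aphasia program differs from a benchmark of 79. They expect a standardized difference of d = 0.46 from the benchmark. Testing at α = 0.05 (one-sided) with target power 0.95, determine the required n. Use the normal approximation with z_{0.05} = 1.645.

For a one-sample test: n = ((z_{α} + z_β) / d)².
z_{α} + z_β = 1.645 + 1.645 = 3.290.
n = (3.290 / 0.46)² = 7.152² = 51.15.
Round up.

n = 52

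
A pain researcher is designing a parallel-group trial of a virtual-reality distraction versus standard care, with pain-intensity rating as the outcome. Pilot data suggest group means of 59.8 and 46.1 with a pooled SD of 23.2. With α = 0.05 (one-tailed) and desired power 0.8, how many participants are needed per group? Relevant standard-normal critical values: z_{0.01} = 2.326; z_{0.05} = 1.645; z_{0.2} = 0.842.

Cohen's d = |M₁ − M₂| / SD_pooled = |59.8 − 46.1| / 23.2 = 13.7 / 23.2 = 0.591.
For two independent groups with equal n: n = 2·((z_{α} + z_β) / d)².
z_{α} + z_β = 1.645 + 0.842 = 2.487.
n = 2 × (2.487 / 0.591)² = 2 × 4.208² = 2 × 17.71 = 35.4.
Round up to the next whole participant.

n = 36 per group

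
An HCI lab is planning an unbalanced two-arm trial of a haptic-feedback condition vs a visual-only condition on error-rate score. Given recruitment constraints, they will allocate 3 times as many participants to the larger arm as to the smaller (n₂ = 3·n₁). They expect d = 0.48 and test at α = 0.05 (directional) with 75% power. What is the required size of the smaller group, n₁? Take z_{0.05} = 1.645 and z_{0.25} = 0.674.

n₁ = 32

With allocation ratio k = n₂/n₁ = 3, Var(x̄₁−x̄₂) = σ²(1/n₁ + 1/(k·n₁)) = σ²·(k+1)/(k·n₁).
So n₁ = (1 + 1/k)·((z_{α} + z_β)/d)² = 1.333 × (2.319/0.48)².
n₁ = 1.333 × 23.34 = 31.1.
Round up: n₁ = 32, giving n₂ = 3 × 32 = 96.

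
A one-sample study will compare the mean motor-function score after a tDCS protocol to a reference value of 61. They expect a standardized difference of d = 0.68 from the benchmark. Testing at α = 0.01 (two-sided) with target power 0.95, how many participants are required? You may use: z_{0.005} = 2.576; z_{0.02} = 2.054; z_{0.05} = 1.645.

n = 39

For a one-sample test: n = ((z_{α/2} + z_β) / d)².
z_{α/2} + z_β = 2.576 + 1.645 = 4.221.
n = (4.221 / 0.68)² = 6.207² = 38.53.
Round up.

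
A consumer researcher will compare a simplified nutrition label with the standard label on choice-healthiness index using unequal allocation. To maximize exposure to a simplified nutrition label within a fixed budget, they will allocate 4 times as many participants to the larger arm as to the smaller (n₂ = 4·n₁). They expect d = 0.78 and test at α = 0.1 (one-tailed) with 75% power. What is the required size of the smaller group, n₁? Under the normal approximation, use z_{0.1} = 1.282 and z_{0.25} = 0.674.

n₁ = 8

With allocation ratio k = n₂/n₁ = 4, Var(x̄₁−x̄₂) = σ²(1/n₁ + 1/(k·n₁)) = σ²·(k+1)/(k·n₁).
So n₁ = (1 + 1/k)·((z_{α} + z_β)/d)² = 1.250 × (1.956/0.78)².
n₁ = 1.250 × 6.29 = 7.9.
Round up: n₁ = 8, giving n₂ = 4 × 8 = 32.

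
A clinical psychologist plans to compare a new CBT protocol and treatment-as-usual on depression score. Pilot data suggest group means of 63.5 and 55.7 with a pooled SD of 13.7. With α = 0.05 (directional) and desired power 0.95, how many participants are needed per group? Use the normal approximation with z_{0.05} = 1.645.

Cohen's d = |M₁ − M₂| / SD_pooled = |63.5 − 55.7| / 13.7 = 7.8 / 13.7 = 0.569.
For two independent groups with equal n: n = 2·((z_{α} + z_β) / d)².
z_{α} + z_β = 1.645 + 1.645 = 3.290.
n = 2 × (3.290 / 0.569)² = 2 × 5.782² = 2 × 33.43 = 66.9.
Round up to the next whole participant.

n = 67 per group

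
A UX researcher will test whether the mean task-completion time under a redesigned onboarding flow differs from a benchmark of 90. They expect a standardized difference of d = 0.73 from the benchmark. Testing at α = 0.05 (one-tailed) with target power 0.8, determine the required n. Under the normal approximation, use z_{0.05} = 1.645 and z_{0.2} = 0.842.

n = 12

For a one-sample test: n = ((z_{α} + z_β) / d)².
z_{α} + z_β = 1.645 + 0.842 = 2.487.
n = (2.487 / 0.73)² = 3.407² = 11.61.
Round up.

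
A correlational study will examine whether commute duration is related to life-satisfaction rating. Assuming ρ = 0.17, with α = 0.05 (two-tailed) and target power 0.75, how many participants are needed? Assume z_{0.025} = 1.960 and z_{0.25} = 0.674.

n = 239

Fisher's z: C = ½·ln((1+r)/(1−r)) = ½·ln(1.4096) = 0.1717.
n = ((z_{α/2} + z_β)/C)² + 3.
(1.960 + 0.674) / 0.1717 = 2.634 / 0.1717 = 15.341.
n = 15.341² + 3 = 235.34 + 3 = 238.3.
Round up.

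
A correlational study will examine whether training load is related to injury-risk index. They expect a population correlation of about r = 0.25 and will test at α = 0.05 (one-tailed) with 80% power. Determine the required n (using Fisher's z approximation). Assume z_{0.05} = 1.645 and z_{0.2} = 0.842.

n = 98

Fisher's z: C = ½·ln((1+r)/(1−r)) = ½·ln(1.6667) = 0.2554.
n = ((z_{α} + z_β)/C)² + 3.
(1.645 + 0.842) / 0.2554 = 2.487 / 0.2554 = 9.738.
n = 9.738² + 3 = 94.82 + 3 = 97.8.
Round up.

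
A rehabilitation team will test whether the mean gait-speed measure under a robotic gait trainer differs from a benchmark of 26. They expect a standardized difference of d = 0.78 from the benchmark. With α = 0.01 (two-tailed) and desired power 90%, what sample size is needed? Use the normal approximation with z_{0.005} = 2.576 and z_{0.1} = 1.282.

n = 25

For a one-sample test: n = ((z_{α/2} + z_β) / d)².
z_{α/2} + z_β = 2.576 + 1.282 = 3.858.
n = (3.858 / 0.78)² = 4.946² = 24.46.
Round up.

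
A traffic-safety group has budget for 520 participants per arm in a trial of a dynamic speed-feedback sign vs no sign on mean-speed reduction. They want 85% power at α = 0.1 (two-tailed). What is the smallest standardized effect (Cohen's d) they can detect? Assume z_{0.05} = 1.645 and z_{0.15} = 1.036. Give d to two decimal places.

For two independent groups of n = 520 each: d_min = (z_{α/2} + z_β)·√(2/n).
z-sum = 1.645 + 1.036 = 2.681.
d_min = 2.681 × √(2/520) = 2.681 × 0.0620 = 0.166.

d_min ≈ 0.17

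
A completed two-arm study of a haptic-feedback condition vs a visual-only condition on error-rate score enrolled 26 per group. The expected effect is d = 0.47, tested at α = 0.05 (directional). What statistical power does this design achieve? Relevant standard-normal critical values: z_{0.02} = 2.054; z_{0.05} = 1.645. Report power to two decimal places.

For two equal groups, power = Φ(d·√(n/2) − z_{α}).
d·√(n/2) = 0.47 × √(26/2) = 0.47 × 3.606 = 1.695.
z_β = 1.695 − 1.645 = 0.050.
Power = Φ(0.050) = 0.520.

power ≈ 0.52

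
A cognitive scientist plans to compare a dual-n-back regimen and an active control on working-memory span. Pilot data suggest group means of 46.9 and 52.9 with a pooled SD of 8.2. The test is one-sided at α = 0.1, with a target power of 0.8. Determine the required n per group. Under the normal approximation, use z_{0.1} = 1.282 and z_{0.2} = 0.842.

Cohen's d = |M₁ − M₂| / SD_pooled = |46.9 − 52.9| / 8.2 = 6.0 / 8.2 = 0.732.
For two independent groups with equal n: n = 2·((z_{α} + z_β) / d)².
z_{α} + z_β = 1.282 + 0.842 = 2.124.
n = 2 × (2.124 / 0.732)² = 2 × 2.902² = 2 × 8.42 = 16.8.
Round up to the next whole participant.

n = 17 per group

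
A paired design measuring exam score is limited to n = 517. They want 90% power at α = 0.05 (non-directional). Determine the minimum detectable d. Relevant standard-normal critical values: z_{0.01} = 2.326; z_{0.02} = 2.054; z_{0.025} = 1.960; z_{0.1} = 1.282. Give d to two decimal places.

For a single sample (or paired design) of n = 517: d_min = (z_{α/2} + z_β)/√n.
z-sum = 1.960 + 1.282 = 3.242.
d_min = 3.242 / √517 = 3.242 / 22.738 = 0.143.

d_min ≈ 0.14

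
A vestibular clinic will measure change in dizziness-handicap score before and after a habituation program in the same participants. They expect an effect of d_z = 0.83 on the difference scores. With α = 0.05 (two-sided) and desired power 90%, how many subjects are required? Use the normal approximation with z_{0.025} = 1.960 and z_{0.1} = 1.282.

n = 16 pairs

For a paired (one-sample on differences) test: n = ((z_{α/2} + z_β) / d)².
z_{α/2} + z_β = 1.960 + 1.282 = 3.242.
n = (3.242 / 0.83)² = 3.906² = 15.26.
Round up.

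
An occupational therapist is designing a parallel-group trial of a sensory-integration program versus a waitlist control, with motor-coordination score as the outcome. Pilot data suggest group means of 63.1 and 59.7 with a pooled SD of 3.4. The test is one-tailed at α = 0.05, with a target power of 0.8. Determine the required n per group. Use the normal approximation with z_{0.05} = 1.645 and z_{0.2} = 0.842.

Cohen's d = |M₁ − M₂| / SD_pooled = |63.1 − 59.7| / 3.4 = 3.4 / 3.4 = 1.000.
For two independent groups with equal n: n = 2·((z_{α} + z_β) / d)².
z_{α} + z_β = 1.645 + 0.842 = 2.487.
n = 2 × (2.487 / 1.000)² = 2 × 2.487² = 2 × 6.19 = 12.4.
Round up to the next whole participant.

n = 13 per group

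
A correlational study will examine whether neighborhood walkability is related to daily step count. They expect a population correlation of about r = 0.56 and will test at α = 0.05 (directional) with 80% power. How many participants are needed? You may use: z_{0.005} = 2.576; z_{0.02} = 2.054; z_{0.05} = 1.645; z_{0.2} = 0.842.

Fisher's z: C = ½·ln((1+r)/(1−r)) = ½·ln(3.5455) = 0.6328.
n = ((z_{α} + z_β)/C)² + 3.
(1.645 + 0.842) / 0.6328 = 2.487 / 0.6328 = 3.930.
n = 3.930² + 3 = 15.45 + 3 = 18.4.
Round up.

n = 19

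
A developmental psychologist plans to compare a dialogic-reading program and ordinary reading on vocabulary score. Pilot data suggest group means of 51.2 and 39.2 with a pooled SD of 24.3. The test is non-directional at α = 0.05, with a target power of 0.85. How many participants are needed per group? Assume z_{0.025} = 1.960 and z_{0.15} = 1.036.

n = 74 per group

Cohen's d = |M₁ − M₂| / SD_pooled = |51.2 − 39.2| / 24.3 = 12.0 / 24.3 = 0.494.
For two independent groups with equal n: n = 2·((z_{α/2} + z_β) / d)².
z_{α/2} + z_β = 1.960 + 1.036 = 2.996.
n = 2 × (2.996 / 0.494)² = 2 × 6.065² = 2 × 36.78 = 73.6.
Round up to the next whole participant.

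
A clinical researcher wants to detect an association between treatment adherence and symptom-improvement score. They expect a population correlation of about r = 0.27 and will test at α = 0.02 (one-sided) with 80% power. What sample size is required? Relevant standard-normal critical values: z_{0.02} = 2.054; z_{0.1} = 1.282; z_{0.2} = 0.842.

n = 113

Fisher's z: C = ½·ln((1+r)/(1−r)) = ½·ln(1.7397) = 0.2769.
n = ((z_{α} + z_β)/C)² + 3.
(2.054 + 0.842) / 0.2769 = 2.896 / 0.2769 = 10.459.
n = 10.459² + 3 = 109.38 + 3 = 112.4.
Round up.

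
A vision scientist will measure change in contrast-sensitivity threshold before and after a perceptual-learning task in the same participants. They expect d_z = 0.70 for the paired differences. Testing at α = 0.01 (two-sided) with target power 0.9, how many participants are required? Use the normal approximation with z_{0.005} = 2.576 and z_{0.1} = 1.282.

n = 31 pairs

For a paired (one-sample on differences) test: n = ((z_{α/2} + z_β) / d)².
z_{α/2} + z_β = 2.576 + 1.282 = 3.858.
n = (3.858 / 0.70)² = 5.511² = 30.38.
Round up.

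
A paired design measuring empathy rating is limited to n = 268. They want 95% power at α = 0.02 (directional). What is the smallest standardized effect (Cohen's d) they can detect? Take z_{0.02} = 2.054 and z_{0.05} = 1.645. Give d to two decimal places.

For a single sample (or paired design) of n = 268: d_min = (z_{α} + z_β)/√n.
z-sum = 2.054 + 1.645 = 3.699.
d_min = 3.699 / √268 = 3.699 / 16.371 = 0.226.

d_min ≈ 0.23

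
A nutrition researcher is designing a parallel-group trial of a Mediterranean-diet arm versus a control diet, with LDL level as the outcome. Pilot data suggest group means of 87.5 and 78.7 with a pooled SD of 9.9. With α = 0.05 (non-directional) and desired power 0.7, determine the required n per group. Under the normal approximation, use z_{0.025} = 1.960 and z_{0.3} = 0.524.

n = 16 per group

Cohen's d = |M₁ − M₂| / SD_pooled = |87.5 − 78.7| / 9.9 = 8.8 / 9.9 = 0.889.
For two independent groups with equal n: n = 2·((z_{α/2} + z_β) / d)².
z_{α/2} + z_β = 1.960 + 0.524 = 2.484.
n = 2 × (2.484 / 0.889)² = 2 × 2.794² = 2 × 7.81 = 15.6.
Round up to the next whole participant.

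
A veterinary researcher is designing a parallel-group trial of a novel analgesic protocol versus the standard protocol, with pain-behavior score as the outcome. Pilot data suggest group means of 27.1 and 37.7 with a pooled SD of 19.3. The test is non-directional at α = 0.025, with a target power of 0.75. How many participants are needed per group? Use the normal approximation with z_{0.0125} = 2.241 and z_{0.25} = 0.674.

Cohen's d = |M₁ − M₂| / SD_pooled = |27.1 − 37.7| / 19.3 = 10.6 / 19.3 = 0.549.
For two independent groups with equal n: n = 2·((z_{α/2} + z_β) / d)².
z_{α/2} + z_β = 2.241 + 0.674 = 2.915.
n = 2 × (2.915 / 0.549)² = 2 × 5.310² = 2 × 28.19 = 56.4.
Round up to the next whole participant.

n = 57 per group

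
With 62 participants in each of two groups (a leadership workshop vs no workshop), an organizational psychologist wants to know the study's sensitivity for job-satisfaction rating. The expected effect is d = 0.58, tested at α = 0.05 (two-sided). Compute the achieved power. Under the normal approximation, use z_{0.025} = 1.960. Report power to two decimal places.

For two equal groups, power = Φ(d·√(n/2) − z_{α/2}).
d·√(n/2) = 0.58 × √(62/2) = 0.58 × 5.568 = 3.229.
z_β = 3.229 − 1.960 = 1.269.
Power = Φ(1.269) = 0.898.

power ≈ 0.90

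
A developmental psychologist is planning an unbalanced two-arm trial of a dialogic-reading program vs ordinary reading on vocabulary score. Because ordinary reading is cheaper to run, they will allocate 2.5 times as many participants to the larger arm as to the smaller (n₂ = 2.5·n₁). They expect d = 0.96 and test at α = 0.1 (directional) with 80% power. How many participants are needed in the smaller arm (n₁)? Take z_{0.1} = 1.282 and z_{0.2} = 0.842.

With allocation ratio k = n₂/n₁ = 2.5, Var(x̄₁−x̄₂) = σ²(1/n₁ + 1/(k·n₁)) = σ²·(k+1)/(k·n₁).
So n₁ = (1 + 1/k)·((z_{α} + z_β)/d)² = 1.400 × (2.124/0.96)².
n₁ = 1.400 × 4.90 = 6.9.
Round up: n₁ = 7, giving n₂ = ⌈2.5 × 7⌉ = ⌈17.5⌉ = 18.

n₁ = 7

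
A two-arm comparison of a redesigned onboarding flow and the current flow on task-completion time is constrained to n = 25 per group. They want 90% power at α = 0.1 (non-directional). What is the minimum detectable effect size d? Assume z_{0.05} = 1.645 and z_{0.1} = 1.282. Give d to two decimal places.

For two independent groups of n = 25 each: d_min = (z_{α/2} + z_β)·√(2/n).
z-sum = 1.645 + 1.282 = 2.927.
d_min = 2.927 × √(2/25) = 2.927 × 0.2828 = 0.828.

d_min ≈ 0.83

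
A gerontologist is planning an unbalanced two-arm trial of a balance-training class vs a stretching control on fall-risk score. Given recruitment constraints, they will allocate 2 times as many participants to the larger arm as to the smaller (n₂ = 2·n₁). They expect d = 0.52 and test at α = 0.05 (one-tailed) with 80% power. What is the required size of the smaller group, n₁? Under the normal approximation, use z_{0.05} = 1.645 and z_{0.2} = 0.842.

n₁ = 35

With allocation ratio k = n₂/n₁ = 2, Var(x̄₁−x̄₂) = σ²(1/n₁ + 1/(k·n₁)) = σ²·(k+1)/(k·n₁).
So n₁ = (1 + 1/k)·((z_{α} + z_β)/d)² = 1.500 × (2.487/0.52)².
n₁ = 1.500 × 22.87 = 34.3.
Round up: n₁ = 35, giving n₂ = 2 × 35 = 70.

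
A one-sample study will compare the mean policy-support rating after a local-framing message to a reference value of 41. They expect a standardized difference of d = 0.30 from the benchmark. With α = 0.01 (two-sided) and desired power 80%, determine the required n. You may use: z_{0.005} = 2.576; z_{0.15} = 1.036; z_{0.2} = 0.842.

n = 130

For a one-sample test: n = ((z_{α/2} + z_β) / d)².
z_{α/2} + z_β = 2.576 + 0.842 = 3.418.
n = (3.418 / 0.30)² = 11.393² = 129.81.
Round up.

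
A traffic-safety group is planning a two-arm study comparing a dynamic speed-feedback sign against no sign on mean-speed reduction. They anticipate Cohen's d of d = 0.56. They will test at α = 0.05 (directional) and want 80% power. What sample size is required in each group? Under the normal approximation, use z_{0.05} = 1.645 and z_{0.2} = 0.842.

For two independent groups with equal n: n = 2·((z_{α} + z_β) / d)².
z_{α} + z_β = 1.645 + 0.842 = 2.487.
n = 2 × (2.487 / 0.56)² = 2 × 4.441² = 2 × 19.72 = 39.4.
Round up to the next whole participant.

n = 40 per group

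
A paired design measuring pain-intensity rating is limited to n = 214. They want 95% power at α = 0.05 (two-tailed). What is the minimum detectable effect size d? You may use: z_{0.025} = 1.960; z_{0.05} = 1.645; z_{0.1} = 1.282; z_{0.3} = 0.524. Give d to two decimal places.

For a single sample (or paired design) of n = 214: d_min = (z_{α/2} + z_β)/√n.
z-sum = 1.960 + 1.645 = 3.605.
d_min = 3.605 / √214 = 3.605 / 14.629 = 0.246.

d_min ≈ 0.25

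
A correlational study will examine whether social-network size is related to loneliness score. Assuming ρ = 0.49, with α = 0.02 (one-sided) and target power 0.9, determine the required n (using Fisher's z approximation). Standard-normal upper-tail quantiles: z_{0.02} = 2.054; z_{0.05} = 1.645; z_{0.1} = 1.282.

Fisher's z: C = ½·ln((1+r)/(1−r)) = ½·ln(2.9216) = 0.5361.
n = ((z_{α} + z_β)/C)² + 3.
(2.054 + 1.282) / 0.5361 = 3.336 / 0.5361 = 6.223.
n = 6.223² + 3 = 38.72 + 3 = 41.7.
Round up.

n = 42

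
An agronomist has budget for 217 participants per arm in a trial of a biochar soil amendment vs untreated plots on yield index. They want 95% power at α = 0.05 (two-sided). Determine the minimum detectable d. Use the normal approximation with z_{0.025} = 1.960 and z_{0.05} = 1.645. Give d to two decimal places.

d_min ≈ 0.35

For two independent groups of n = 217 each: d_min = (z_{α/2} + z_β)·√(2/n).
z-sum = 1.960 + 1.645 = 3.605.
d_min = 3.605 × √(2/217) = 3.605 × 0.0960 = 0.346.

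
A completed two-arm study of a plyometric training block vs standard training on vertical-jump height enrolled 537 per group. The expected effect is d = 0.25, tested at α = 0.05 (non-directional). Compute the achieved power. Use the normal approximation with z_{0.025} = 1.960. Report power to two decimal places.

For two equal groups, power = Φ(d·√(n/2) − z_{α/2}).
d·√(n/2) = 0.25 × √(537/2) = 0.25 × 16.386 = 4.096.
z_β = 4.096 − 1.960 = 2.136.
Power = Φ(2.136) = 0.984.

power ≈ 0.98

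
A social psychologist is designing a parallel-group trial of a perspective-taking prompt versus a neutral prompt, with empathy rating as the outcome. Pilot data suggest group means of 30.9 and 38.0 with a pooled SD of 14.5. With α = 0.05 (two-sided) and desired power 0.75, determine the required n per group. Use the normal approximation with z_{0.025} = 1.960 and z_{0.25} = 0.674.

n = 58 per group

Cohen's d = |M₁ − M₂| / SD_pooled = |30.9 − 38.0| / 14.5 = 7.1 / 14.5 = 0.490.
For two independent groups with equal n: n = 2·((z_{α/2} + z_β) / d)².
z_{α/2} + z_β = 1.960 + 0.674 = 2.634.
n = 2 × (2.634 / 0.490)² = 2 × 5.376² = 2 × 28.90 = 57.8.
Round up to the next whole participant.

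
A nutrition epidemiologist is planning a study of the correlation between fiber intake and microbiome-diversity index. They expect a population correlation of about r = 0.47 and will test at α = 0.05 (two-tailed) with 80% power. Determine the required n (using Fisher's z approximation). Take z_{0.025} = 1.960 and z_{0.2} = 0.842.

n = 34

Fisher's z: C = ½·ln((1+r)/(1−r)) = ½·ln(2.7736) = 0.5101.
n = ((z_{α/2} + z_β)/C)² + 3.
(1.960 + 0.842) / 0.5101 = 2.802 / 0.5101 = 5.493.
n = 5.493² + 3 = 30.17 + 3 = 33.2.
Round up.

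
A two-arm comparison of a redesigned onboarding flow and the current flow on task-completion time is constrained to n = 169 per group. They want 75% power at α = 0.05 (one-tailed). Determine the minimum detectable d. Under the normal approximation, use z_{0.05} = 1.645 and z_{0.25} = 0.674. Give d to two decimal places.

For two independent groups of n = 169 each: d_min = (z_{α} + z_β)·√(2/n).
z-sum = 1.645 + 0.674 = 2.319.
d_min = 2.319 × √(2/169) = 2.319 × 0.1088 = 0.252.

d_min ≈ 0.25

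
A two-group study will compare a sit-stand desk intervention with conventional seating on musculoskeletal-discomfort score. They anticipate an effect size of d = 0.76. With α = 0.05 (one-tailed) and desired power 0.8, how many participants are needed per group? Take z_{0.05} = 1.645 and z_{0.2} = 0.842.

For two independent groups with equal n: n = 2·((z_{α} + z_β) / d)².
z_{α} + z_β = 1.645 + 0.842 = 2.487.
n = 2 × (2.487 / 0.76)² = 2 × 3.272² = 2 × 10.71 = 21.4.
Round up to the next whole participant.

n = 22 per group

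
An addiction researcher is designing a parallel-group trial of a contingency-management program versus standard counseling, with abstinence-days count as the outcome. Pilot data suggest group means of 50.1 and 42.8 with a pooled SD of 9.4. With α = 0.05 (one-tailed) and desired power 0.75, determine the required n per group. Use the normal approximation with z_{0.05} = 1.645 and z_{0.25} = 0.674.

Cohen's d = |M₁ − M₂| / SD_pooled = |50.1 − 42.8| / 9.4 = 7.3 / 9.4 = 0.777.
For two independent groups with equal n: n = 2·((z_{α} + z_β) / d)².
z_{α} + z_β = 1.645 + 0.674 = 2.319.
n = 2 × (2.319 / 0.777)² = 2 × 2.985² = 2 × 8.91 = 17.8.
Round up to the next whole participant.

n = 18 per group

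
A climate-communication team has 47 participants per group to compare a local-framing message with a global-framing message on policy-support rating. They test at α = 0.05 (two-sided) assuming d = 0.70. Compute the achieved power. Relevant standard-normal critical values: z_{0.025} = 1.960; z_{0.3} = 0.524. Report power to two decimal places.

power ≈ 0.92

For two equal groups, power = Φ(d·√(n/2) − z_{α/2}).
d·√(n/2) = 0.70 × √(47/2) = 0.70 × 4.848 = 3.393.
z_β = 3.393 − 1.960 = 1.433.
Power = Φ(1.433) = 0.924.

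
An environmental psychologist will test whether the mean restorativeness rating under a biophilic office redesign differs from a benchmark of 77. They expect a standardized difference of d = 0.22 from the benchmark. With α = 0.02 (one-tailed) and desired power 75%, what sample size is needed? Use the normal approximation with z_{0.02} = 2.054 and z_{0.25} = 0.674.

n = 154

For a one-sample test: n = ((z_{α} + z_β) / d)².
z_{α} + z_β = 2.054 + 0.674 = 2.728.
n = (2.728 / 0.22)² = 12.400² = 153.76.
Round up.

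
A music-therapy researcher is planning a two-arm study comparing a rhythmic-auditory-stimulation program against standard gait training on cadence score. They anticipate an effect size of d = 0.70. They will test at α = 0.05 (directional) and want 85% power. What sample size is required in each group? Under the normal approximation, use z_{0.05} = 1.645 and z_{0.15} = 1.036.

n = 30 per group

For two independent groups with equal n: n = 2·((z_{α} + z_β) / d)².
z_{α} + z_β = 1.645 + 1.036 = 2.681.
n = 2 × (2.681 / 0.70)² = 2 × 3.830² = 2 × 14.67 = 29.3.
Round up to the next whole participant.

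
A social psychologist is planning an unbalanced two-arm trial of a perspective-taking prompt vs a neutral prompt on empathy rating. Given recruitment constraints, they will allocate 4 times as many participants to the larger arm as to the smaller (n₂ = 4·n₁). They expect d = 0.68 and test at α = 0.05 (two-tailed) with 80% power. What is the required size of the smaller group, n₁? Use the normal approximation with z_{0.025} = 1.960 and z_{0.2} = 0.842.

n₁ = 22

With allocation ratio k = n₂/n₁ = 4, Var(x̄₁−x̄₂) = σ²(1/n₁ + 1/(k·n₁)) = σ²·(k+1)/(k·n₁).
So n₁ = (1 + 1/k)·((z_{α/2} + z_β)/d)² = 1.250 × (2.802/0.68)².
n₁ = 1.250 × 16.98 = 21.2.
Round up: n₁ = 22, giving n₂ = 4 × 22 = 88.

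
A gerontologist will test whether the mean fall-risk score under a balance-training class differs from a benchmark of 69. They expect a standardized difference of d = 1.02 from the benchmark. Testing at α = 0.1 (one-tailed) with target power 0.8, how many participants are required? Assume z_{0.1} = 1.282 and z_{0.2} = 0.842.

n = 5

For a one-sample test: n = ((z_{α} + z_β) / d)².
z_{α} + z_β = 1.282 + 0.842 = 2.124.
n = (2.124 / 1.02)² = 2.082² = 4.34.
Round up.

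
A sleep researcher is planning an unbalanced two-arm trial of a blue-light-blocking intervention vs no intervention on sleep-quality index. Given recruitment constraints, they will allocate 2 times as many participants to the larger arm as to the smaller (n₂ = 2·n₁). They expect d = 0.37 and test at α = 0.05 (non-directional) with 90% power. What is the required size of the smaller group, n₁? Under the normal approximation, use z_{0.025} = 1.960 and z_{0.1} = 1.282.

n₁ = 116

With allocation ratio k = n₂/n₁ = 2, Var(x̄₁−x̄₂) = σ²(1/n₁ + 1/(k·n₁)) = σ²·(k+1)/(k·n₁).
So n₁ = (1 + 1/k)·((z_{α/2} + z_β)/d)² = 1.500 × (3.242/0.37)².
n₁ = 1.500 × 76.78 = 115.2.
Round up: n₁ = 116, giving n₂ = 2 × 116 = 232.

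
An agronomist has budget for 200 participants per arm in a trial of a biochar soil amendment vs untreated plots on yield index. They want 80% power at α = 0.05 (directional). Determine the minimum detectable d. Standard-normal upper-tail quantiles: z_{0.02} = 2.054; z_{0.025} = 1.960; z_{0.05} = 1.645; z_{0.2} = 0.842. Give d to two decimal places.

d_min ≈ 0.25

For two independent groups of n = 200 each: d_min = (z_{α} + z_β)·√(2/n).
z-sum = 1.645 + 0.842 = 2.487.
d_min = 2.487 × √(2/200) = 2.487 × 0.1000 = 0.249.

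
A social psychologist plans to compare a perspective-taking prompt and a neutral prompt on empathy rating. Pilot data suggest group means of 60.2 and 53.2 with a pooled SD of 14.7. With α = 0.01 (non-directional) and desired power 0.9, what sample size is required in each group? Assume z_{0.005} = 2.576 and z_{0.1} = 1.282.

Cohen's d = |M₁ − M₂| / SD_pooled = |60.2 − 53.2| / 14.7 = 7.0 / 14.7 = 0.476.
For two independent groups with equal n: n = 2·((z_{α/2} + z_β) / d)².
z_{α/2} + z_β = 2.576 + 1.282 = 3.858.
n = 2 × (3.858 / 0.476)² = 2 × 8.105² = 2 × 65.69 = 131.4.
Round up to the next whole participant.

n = 132 per group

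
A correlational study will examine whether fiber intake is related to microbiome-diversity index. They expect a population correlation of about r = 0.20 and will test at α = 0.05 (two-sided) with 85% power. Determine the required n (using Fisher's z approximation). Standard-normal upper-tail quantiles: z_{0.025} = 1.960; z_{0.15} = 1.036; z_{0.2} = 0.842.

Fisher's z: C = ½·ln((1+r)/(1−r)) = ½·ln(1.5000) = 0.2027.
n = ((z_{α/2} + z_β)/C)² + 3.
(1.960 + 1.036) / 0.2027 = 2.996 / 0.2027 = 14.780.
n = 14.780² + 3 = 218.46 + 3 = 221.5.
Round up.

n = 222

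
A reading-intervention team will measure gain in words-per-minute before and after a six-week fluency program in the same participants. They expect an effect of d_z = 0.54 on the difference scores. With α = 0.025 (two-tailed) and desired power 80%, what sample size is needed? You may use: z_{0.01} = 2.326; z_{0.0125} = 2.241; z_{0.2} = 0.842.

For a paired (one-sample on differences) test: n = ((z_{α/2} + z_β) / d)².
z_{α/2} + z_β = 2.241 + 0.842 = 3.083.
n = (3.083 / 0.54)² = 5.709² = 32.60.
Round up.

n = 33 pairs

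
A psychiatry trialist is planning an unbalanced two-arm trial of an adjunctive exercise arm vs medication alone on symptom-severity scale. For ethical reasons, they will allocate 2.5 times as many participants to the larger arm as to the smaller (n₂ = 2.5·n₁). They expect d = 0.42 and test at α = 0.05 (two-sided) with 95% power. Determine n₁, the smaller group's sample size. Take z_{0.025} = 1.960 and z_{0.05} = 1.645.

n₁ = 104

With allocation ratio k = n₂/n₁ = 2.5, Var(x̄₁−x̄₂) = σ²(1/n₁ + 1/(k·n₁)) = σ²·(k+1)/(k·n₁).
So n₁ = (1 + 1/k)·((z_{α/2} + z_β)/d)² = 1.400 × (3.605/0.42)².
n₁ = 1.400 × 73.67 = 103.1.
Round up: n₁ = 104, giving n₂ = 2.5 × 104 = 260.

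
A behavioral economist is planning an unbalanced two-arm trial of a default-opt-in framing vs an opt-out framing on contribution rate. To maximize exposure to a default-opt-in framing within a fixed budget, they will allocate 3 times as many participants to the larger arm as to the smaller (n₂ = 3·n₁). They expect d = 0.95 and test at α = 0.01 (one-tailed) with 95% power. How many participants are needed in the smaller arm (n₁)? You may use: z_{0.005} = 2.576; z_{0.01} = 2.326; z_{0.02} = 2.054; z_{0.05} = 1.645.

n₁ = 24

With allocation ratio k = n₂/n₁ = 3, Var(x̄₁−x̄₂) = σ²(1/n₁ + 1/(k·n₁)) = σ²·(k+1)/(k·n₁).
So n₁ = (1 + 1/k)·((z_{α} + z_β)/d)² = 1.333 × (3.971/0.95)².
n₁ = 1.333 × 17.47 = 23.3.
Round up: n₁ = 24, giving n₂ = 3 × 24 = 72.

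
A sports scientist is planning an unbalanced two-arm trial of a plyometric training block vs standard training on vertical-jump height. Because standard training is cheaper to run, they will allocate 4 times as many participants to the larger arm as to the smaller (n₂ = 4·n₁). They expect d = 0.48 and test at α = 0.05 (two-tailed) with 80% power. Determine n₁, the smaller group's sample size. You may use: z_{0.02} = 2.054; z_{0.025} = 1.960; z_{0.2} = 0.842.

With allocation ratio k = n₂/n₁ = 4, Var(x̄₁−x̄₂) = σ²(1/n₁ + 1/(k·n₁)) = σ²·(k+1)/(k·n₁).
So n₁ = (1 + 1/k)·((z_{α/2} + z_β)/d)² = 1.250 × (2.802/0.48)².
n₁ = 1.250 × 34.08 = 42.6.
Round up: n₁ = 43, giving n₂ = 4 × 43 = 172.

n₁ = 43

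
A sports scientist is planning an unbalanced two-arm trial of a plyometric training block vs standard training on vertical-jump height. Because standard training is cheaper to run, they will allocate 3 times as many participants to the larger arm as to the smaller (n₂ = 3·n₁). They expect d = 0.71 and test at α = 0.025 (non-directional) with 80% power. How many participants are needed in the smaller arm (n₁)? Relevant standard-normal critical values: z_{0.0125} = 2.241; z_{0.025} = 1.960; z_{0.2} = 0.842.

n₁ = 26

With allocation ratio k = n₂/n₁ = 3, Var(x̄₁−x̄₂) = σ²(1/n₁ + 1/(k·n₁)) = σ²·(k+1)/(k·n₁).
So n₁ = (1 + 1/k)·((z_{α/2} + z_β)/d)² = 1.333 × (3.083/0.71)².
n₁ = 1.333 × 18.86 = 25.1.
Round up: n₁ = 26, giving n₂ = 3 × 26 = 78.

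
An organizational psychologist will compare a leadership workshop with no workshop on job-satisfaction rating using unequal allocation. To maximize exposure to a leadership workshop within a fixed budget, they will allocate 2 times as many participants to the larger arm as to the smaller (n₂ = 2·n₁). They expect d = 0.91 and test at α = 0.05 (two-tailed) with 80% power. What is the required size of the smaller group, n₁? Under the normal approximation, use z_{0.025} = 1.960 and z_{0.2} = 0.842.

n₁ = 15

With allocation ratio k = n₂/n₁ = 2, Var(x̄₁−x̄₂) = σ²(1/n₁ + 1/(k·n₁)) = σ²·(k+1)/(k·n₁).
So n₁ = (1 + 1/k)·((z_{α/2} + z_β)/d)² = 1.500 × (2.802/0.91)².
n₁ = 1.500 × 9.48 = 14.2.
Round up: n₁ = 15, giving n₂ = 2 × 15 = 30.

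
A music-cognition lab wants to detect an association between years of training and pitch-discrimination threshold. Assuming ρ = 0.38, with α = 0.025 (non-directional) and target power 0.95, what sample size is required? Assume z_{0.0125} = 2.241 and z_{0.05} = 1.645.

n = 98

Fisher's z: C = ½·ln((1+r)/(1−r)) = ½·ln(2.2258) = 0.4001.
n = ((z_{α/2} + z_β)/C)² + 3.
(2.241 + 1.645) / 0.4001 = 3.886 / 0.4001 = 9.713.
n = 9.713² + 3 = 94.33 + 3 = 97.3.
Round up.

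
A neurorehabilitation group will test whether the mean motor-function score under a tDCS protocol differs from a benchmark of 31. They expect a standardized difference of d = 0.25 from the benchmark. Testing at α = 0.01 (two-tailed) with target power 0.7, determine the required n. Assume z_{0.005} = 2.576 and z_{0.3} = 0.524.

For a one-sample test: n = ((z_{α/2} + z_β) / d)².
z_{α/2} + z_β = 2.576 + 0.524 = 3.100.
n = (3.100 / 0.25)² = 12.400² = 153.76.
Round up.

n = 154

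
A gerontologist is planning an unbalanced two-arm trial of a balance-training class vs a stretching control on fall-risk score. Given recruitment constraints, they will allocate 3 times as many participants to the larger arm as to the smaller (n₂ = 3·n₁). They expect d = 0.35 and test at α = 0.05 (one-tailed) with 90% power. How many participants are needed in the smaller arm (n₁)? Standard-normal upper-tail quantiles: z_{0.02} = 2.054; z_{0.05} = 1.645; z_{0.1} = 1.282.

With allocation ratio k = n₂/n₁ = 3, Var(x̄₁−x̄₂) = σ²(1/n₁ + 1/(k·n₁)) = σ²·(k+1)/(k·n₁).
So n₁ = (1 + 1/k)·((z_{α} + z_β)/d)² = 1.333 × (2.927/0.35)².
n₁ = 1.333 × 69.94 = 93.2.
Round up: n₁ = 94, giving n₂ = 3 × 94 = 282.

n₁ = 94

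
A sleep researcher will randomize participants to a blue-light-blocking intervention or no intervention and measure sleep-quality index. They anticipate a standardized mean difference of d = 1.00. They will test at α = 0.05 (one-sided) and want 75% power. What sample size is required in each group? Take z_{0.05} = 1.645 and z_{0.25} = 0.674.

n = 11 per group

For two independent groups with equal n: n = 2·((z_{α} + z_β) / d)².
z_{α} + z_β = 1.645 + 0.674 = 2.319.
n = 2 × (2.319 / 1.00)² = 2 × 2.319² = 2 × 5.38 = 10.8.
Round up to the next whole participant.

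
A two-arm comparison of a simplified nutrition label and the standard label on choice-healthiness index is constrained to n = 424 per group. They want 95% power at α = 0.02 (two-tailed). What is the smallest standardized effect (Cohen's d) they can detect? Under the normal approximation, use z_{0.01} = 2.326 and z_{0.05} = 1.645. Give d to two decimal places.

d_min ≈ 0.27

For two independent groups of n = 424 each: d_min = (z_{α/2} + z_β)·√(2/n).
z-sum = 2.326 + 1.645 = 3.971.
d_min = 3.971 × √(2/424) = 3.971 × 0.0687 = 0.273.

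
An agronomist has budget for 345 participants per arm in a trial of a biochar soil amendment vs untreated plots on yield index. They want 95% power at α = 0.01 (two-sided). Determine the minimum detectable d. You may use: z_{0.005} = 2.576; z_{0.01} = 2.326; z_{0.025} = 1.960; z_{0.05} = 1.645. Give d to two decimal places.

For two independent groups of n = 345 each: d_min = (z_{α/2} + z_β)·√(2/n).
z-sum = 2.576 + 1.645 = 4.221.
d_min = 4.221 × √(2/345) = 4.221 × 0.0761 = 0.321.

d_min ≈ 0.32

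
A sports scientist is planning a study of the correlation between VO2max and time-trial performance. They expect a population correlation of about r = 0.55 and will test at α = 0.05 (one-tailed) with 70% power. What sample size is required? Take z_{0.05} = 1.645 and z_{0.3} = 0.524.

n = 16

Fisher's z: C = ½·ln((1+r)/(1−r)) = ½·ln(3.4444) = 0.6184.
n = ((z_{α} + z_β)/C)² + 3.
(1.645 + 0.524) / 0.6184 = 2.169 / 0.6184 = 3.507.
n = 3.507² + 3 = 12.30 + 3 = 15.3.
Round up.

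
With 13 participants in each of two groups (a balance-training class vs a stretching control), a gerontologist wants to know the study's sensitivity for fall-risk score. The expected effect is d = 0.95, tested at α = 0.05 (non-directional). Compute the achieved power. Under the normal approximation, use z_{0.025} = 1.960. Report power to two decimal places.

power ≈ 0.68

For two equal groups, power = Φ(d·√(n/2) − z_{α/2}).
d·√(n/2) = 0.95 × √(13/2) = 0.95 × 2.550 = 2.422.
z_β = 2.422 − 1.960 = 0.462.
Power = Φ(0.462) = 0.678.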